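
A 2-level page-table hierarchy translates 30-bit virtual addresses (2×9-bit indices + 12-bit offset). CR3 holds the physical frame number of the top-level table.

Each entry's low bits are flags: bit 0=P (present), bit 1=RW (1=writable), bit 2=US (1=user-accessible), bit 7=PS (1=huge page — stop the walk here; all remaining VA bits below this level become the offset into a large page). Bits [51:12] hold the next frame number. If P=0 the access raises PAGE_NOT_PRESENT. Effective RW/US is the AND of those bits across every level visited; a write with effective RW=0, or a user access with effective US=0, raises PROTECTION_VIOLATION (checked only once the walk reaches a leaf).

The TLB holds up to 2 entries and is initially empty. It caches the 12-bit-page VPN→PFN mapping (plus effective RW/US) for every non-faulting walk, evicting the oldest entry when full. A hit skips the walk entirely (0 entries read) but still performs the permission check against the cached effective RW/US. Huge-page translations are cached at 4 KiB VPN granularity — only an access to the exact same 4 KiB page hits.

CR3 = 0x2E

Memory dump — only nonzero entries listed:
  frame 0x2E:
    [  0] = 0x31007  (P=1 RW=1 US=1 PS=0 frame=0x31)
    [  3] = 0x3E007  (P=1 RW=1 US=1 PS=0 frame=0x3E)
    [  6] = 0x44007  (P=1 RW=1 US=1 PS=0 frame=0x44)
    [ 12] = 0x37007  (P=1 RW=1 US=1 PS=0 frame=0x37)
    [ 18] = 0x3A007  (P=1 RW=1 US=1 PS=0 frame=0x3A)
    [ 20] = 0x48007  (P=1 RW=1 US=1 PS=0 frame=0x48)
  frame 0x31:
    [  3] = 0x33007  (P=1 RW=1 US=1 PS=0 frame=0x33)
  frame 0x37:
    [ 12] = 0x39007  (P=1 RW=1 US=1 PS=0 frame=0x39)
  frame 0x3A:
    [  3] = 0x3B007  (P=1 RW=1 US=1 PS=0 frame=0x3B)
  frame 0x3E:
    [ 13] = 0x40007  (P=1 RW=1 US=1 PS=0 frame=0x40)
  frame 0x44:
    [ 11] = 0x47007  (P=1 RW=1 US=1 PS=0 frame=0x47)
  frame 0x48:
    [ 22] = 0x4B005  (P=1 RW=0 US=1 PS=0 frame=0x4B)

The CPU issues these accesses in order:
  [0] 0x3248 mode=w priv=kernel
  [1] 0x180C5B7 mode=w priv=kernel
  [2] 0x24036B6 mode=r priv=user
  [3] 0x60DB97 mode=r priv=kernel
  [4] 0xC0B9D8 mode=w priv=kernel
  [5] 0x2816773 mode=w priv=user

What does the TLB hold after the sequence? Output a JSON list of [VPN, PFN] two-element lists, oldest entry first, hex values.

Walk each access:
#0 VA=0x3248 (w,kernel):
  lvl0: tbl 0x2E, slot 0 ⇒ 0x31007 (P1/RW1/US1/PS0)
  lvl1: tbl 0x31, slot 3 ⇒ 0x33007 (P1/RW1/US1/PS0)
  ⇒ phys 0x33248  [2 reads]
#1 VA=0x180C5B7 (w,kernel):
  lvl0: tbl 0x2E, slot 12 ⇒ 0x37007 (P1/RW1/US1/PS0)
  lvl1: tbl 0x37, slot 12 ⇒ 0x39007 (P1/RW1/US1/PS0)
  ⇒ phys 0x395B7  [2 reads]
#2 VA=0x24036B6 (r,user):
  lvl0: tbl 0x2E, slot 18 ⇒ 0x3A007 (P1/RW1/US1/PS0)
  lvl1: tbl 0x3A, slot 3 ⇒ 0x3B007 (P1/RW1/US1/PS0)
  ⇒ phys 0x3B6B6  [2 reads]
#3 VA=0x60DB97 (r,kernel):
  lvl0: tbl 0x2E, slot 3 ⇒ 0x3E007 (P1/RW1/US1/PS0)
  lvl1: tbl 0x3E, slot 13 ⇒ 0x40007 (P1/RW1/US1/PS0)
  ⇒ phys 0x40B97  [2 reads]
#4 VA=0xC0B9D8 (w,kernel):
  lvl0: tbl 0x2E, slot 6 ⇒ 0x44007 (P1/RW1/US1/PS0)
  lvl1: tbl 0x44, slot 11 ⇒ 0x47007 (P1/RW1/US1/PS0)
  ⇒ phys 0x479D8  [2 reads]
#5 VA=0x2816773 (w,user):
  lvl0: tbl 0x2E, slot 20 ⇒ 0x48007 (P1/RW1/US1/PS0)
  lvl1: tbl 0x48, slot 22 ⇒ 0x4B005 (P1/RW0/US1/PS0)
  ✗ PROTECTION_VIOLATION  [2 reads]

TLB: [["0x60D", "0x40"], ["0xC0B", "0x47"]]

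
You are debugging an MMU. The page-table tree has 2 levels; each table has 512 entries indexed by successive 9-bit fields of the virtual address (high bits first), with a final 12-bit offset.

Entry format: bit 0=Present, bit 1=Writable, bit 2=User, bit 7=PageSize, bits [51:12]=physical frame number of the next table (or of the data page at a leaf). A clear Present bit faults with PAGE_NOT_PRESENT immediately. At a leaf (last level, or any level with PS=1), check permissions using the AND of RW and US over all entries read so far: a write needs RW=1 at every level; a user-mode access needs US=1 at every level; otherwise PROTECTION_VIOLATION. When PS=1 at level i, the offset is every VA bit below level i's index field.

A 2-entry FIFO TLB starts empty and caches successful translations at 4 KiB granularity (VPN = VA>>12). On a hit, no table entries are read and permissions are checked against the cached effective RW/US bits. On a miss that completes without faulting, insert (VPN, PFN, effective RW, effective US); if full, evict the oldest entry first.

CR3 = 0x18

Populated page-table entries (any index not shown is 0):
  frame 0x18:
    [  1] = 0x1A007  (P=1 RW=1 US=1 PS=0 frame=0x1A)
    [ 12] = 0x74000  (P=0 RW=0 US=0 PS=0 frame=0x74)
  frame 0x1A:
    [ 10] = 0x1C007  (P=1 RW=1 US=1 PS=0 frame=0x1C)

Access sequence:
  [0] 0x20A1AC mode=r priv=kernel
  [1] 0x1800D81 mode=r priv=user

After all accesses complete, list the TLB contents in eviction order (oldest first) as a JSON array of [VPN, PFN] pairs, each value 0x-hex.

Trace:
#0 VA=0x20A1AC (r,kernel):
  lvl0: tbl 0x18, slot 1 ⇒ 0x1A007 (P1/RW1/US1/PS0)
  lvl1: tbl 0x1A, slot 10 ⇒ 0x1C007 (P1/RW1/US1/PS0)
  ⇒ phys 0x1C1AC  [2 reads]
#1 VA=0x1800D81 (r,user):
  lvl0: tbl 0x18, slot 12 ⇒ 0x74000 (P0/RW0/US0/PS0)
  ✗ PAGE_NOT_PRESENT  [1 reads]

TLB: [["0x20A", "0x1C"]]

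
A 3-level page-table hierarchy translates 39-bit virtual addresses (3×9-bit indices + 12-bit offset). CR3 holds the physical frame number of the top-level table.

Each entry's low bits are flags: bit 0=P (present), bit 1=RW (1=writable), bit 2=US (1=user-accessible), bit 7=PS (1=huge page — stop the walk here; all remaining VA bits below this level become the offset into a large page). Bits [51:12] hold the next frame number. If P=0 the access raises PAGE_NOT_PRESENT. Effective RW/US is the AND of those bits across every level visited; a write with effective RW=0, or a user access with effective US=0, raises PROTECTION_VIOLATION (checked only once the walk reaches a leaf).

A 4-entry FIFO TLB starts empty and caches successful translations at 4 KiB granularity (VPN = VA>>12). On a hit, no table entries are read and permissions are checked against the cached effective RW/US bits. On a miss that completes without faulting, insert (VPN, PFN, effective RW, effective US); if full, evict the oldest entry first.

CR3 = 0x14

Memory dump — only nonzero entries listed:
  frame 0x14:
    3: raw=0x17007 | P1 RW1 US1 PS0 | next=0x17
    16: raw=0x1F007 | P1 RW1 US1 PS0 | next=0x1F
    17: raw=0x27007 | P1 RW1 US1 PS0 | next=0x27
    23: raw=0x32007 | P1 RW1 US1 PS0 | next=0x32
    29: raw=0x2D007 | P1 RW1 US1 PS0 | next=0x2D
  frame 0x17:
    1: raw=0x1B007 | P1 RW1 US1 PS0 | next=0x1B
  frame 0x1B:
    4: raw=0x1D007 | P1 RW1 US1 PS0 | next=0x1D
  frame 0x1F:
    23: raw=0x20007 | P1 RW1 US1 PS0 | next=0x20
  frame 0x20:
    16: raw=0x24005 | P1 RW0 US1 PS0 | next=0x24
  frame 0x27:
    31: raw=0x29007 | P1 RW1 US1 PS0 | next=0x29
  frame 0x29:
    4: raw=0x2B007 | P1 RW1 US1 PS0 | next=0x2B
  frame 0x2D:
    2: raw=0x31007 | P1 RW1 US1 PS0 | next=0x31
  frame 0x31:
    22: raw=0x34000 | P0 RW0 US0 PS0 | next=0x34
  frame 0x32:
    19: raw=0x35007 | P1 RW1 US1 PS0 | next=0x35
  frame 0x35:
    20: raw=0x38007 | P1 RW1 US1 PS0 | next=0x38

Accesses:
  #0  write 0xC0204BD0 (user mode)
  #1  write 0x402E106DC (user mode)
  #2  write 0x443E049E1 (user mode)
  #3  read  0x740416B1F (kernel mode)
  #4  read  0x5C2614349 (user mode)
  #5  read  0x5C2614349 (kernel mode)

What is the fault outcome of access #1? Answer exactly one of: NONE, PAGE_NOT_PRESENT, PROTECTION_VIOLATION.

Trace:
#0 VA=0xC0204BD0 (w,user):
  L0: frame=0x14 idx=3 entry=0x17007 [P=1 RW=1 US=1 PS=0]
  L1: frame=0x17 idx=1 entry=0x1B007 [P=1 RW=1 US=1 PS=0]
  L2: frame=0x1B idx=4 entry=0x1D007 [P=1 RW=1 US=1 PS=0]
  ✓ 0x1DBD0  — 3 lookups
#1 VA=0x402E106DC (w,user):
  L0: frame=0x14 idx=16 entry=0x1F007 [P=1 RW=1 US=1 PS=0]
  L1: frame=0x1F idx=23 entry=0x20007 [P=1 RW=1 US=1 PS=0]
  L2: frame=0x20 idx=16 entry=0x24005 [P=1 RW=0 US=1 PS=0]
  ⇒ fault: PROTECTION_VIOLATION  — 3 lookups
#2 VA=0x443E049E1 (w,user):
  L0: frame=0x14 idx=17 entry=0x27007 [P=1 RW=1 US=1 PS=0]
  L1: frame=0x27 idx=31 entry=0x29007 [P=1 RW=1 US=1 PS=0]
  L2: frame=0x29 idx=4 entry=0x2B007 [P=1 RW=1 US=1 PS=0]
  ✓ 0x2B9E1  — 3 lookups
#3 VA=0x740416B1F (r,kernel):
  L0: frame=0x14 idx=29 entry=0x2D007 [P=1 RW=1 US=1 PS=0]
  L1: frame=0x2D idx=2 entry=0x31007 [P=1 RW=1 US=1 PS=0]
  L2: frame=0x31 idx=22 entry=0x34000 [P=0 RW=0 US=0 PS=0]
  ⇒ fault: PAGE_NOT_PRESENT  — 3 lookups
#4 VA=0x5C2614349 (r,user):
  L0: frame=0x14 idx=23 entry=0x32007 [P=1 RW=1 US=1 PS=0]
  L1: frame=0x32 idx=19 entry=0x35007 [P=1 RW=1 US=1 PS=0]
  L2: frame=0x35 idx=20 entry=0x38007 [P=1 RW=1 US=1 PS=0]
  ✓ 0x38349  — 3 lookups
#5 VA=0x5C2614349 (r,kernel):
  TLB hit vpn=0x5C2614 → PA=0x38349

Access #1 fault: PROTECTION_VIOLATION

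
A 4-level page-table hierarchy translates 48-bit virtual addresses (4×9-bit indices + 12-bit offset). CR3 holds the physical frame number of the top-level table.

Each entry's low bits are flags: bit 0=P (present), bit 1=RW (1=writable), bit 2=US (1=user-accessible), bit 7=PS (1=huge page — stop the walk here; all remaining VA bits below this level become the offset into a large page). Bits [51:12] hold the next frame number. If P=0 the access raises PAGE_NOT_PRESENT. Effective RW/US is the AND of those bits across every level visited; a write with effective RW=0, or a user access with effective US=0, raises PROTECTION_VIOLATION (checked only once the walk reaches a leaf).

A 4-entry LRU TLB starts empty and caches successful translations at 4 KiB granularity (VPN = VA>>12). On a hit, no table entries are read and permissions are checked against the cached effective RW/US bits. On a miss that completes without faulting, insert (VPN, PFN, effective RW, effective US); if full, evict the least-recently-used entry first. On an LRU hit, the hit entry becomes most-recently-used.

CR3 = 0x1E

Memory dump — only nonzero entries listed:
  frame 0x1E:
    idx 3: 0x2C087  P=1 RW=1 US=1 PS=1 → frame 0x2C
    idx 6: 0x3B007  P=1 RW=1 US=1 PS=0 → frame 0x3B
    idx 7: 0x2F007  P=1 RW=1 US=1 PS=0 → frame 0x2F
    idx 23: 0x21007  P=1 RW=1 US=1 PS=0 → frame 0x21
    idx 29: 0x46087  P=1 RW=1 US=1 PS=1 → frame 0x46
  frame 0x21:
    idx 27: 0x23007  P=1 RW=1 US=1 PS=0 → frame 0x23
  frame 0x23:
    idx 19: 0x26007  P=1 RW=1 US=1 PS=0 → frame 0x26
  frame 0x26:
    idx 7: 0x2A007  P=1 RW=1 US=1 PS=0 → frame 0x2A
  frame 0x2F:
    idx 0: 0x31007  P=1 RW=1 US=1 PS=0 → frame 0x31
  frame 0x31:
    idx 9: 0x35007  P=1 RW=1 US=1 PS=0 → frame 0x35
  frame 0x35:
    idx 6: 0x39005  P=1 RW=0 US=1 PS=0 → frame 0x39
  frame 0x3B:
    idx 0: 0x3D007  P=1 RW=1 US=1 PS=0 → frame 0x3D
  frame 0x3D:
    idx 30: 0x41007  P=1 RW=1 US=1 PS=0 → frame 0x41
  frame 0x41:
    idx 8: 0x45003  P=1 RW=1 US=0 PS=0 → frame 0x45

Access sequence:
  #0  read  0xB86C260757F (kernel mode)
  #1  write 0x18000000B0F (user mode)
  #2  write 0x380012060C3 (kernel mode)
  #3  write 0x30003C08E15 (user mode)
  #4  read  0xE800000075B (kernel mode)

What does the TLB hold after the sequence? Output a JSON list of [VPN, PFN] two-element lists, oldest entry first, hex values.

Per-access translation:
#0 VA=0xB86C260757F (r,kernel):
  [0] read 0x1E idx=23: raw=0x21007 flags P=1 W=1 U=1 S=0
  [1] read 0x21 idx=27: raw=0x23007 flags P=1 W=1 U=1 S=0
  [2] read 0x23 idx=19: raw=0x26007 flags P=1 W=1 U=1 S=0
  [3] read 0x26 idx=7: raw=0x2A007 flags P=1 W=1 U=1 S=0
  ✓ 0x2A57F  — 4 lookups
#1 VA=0x18000000B0F (w,user):
  [0] read 0x1E idx=3: raw=0x2C087 flags P=1 W=1 U=1 S=1
  ✓ 0x2CB0F (huge @L0)  — 1 lookups
#2 VA=0x380012060C3 (w,kernel):
  [0] read 0x1E idx=7: raw=0x2F007 flags P=1 W=1 U=1 S=0
  [1] read 0x2F idx=0: raw=0x31007 flags P=1 W=1 U=1 S=0
  [2] read 0x31 idx=9: raw=0x35007 flags P=1 W=1 U=1 S=0
  [3] read 0x35 idx=6: raw=0x39005 flags P=1 W=0 U=1 S=0
  ⇒ fault: PROTECTION_VIOLATION  — 4 lookups
#3 VA=0x30003C08E15 (w,user):
  [0] read 0x1E idx=6: raw=0x3B007 flags P=1 W=1 U=1 S=0
  [1] read 0x3B idx=0: raw=0x3D007 flags P=1 W=1 U=1 S=0
  [2] read 0x3D idx=30: raw=0x41007 flags P=1 W=1 U=1 S=0
  [3] read 0x41 idx=8: raw=0x45003 flags P=1 W=1 U=0 S=0
  ⇒ fault: PROTECTION_VIOLATION  — 4 lookups
#4 VA=0xE800000075B (r,kernel):
  [0] read 0x1E idx=29: raw=0x46087 flags P=1 W=1 U=1 S=1
  ✓ 0x4675B (huge @L0)  — 1 lookups

TLB: [["0xB86C2607", "0x2A"], ["0x18000000", "0x2C"], ["0xE8000000", "0x46"]]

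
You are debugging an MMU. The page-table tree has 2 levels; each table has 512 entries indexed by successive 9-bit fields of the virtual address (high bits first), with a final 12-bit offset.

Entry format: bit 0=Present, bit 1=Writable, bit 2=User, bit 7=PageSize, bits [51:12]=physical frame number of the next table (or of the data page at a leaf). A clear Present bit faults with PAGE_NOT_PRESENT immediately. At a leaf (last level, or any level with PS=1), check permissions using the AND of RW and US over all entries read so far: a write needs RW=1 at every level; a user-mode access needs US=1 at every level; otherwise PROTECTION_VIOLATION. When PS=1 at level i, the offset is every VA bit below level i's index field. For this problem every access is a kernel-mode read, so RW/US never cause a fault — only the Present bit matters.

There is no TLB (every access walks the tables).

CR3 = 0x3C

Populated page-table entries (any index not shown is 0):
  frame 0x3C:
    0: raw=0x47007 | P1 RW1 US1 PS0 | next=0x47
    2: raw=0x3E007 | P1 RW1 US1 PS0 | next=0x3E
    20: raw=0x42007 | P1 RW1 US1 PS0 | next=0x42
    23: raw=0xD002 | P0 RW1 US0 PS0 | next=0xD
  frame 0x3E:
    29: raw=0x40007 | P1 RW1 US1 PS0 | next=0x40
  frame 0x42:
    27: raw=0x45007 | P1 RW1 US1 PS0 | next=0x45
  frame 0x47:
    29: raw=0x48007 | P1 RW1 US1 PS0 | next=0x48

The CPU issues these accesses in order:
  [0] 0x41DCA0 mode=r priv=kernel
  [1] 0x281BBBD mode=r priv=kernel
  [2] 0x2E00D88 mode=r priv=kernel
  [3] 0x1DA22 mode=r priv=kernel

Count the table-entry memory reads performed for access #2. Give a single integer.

Walk each access:
#0 VA=0x41DCA0 (r,kernel):
  lvl0: tbl 0x3C, slot 2 ⇒ 0x3E007 (P1/RW1/US1/PS0)
  lvl1: tbl 0x3E, slot 29 ⇒ 0x40007 (P1/RW1/US1/PS0)
  ⇒ phys 0x40CA0  [2 reads]
#1 VA=0x281BBBD (r,kernel):
  lvl0: tbl 0x3C, slot 20 ⇒ 0x42007 (P1/RW1/US1/PS0)
  lvl1: tbl 0x42, slot 27 ⇒ 0x45007 (P1/RW1/US1/PS0)
  ⇒ phys 0x45BBD  [2 reads]
#2 VA=0x2E00D88 (r,kernel):
  lvl0: tbl 0x3C, slot 23 ⇒ 0xD002 (P0/RW1/US0/PS0)
  → PAGE_NOT_PRESENT  (1 entries read)
#3 VA=0x1DA22 (r,kernel):
  lvl0: tbl 0x3C, slot 0 ⇒ 0x47007 (P1/RW1/US1/PS0)
  lvl1: tbl 0x47, slot 29 ⇒ 0x48007 (P1/RW1/US1/PS0)
  ⇒ phys 0x48A22  [2 reads]

Entries read for #2: 1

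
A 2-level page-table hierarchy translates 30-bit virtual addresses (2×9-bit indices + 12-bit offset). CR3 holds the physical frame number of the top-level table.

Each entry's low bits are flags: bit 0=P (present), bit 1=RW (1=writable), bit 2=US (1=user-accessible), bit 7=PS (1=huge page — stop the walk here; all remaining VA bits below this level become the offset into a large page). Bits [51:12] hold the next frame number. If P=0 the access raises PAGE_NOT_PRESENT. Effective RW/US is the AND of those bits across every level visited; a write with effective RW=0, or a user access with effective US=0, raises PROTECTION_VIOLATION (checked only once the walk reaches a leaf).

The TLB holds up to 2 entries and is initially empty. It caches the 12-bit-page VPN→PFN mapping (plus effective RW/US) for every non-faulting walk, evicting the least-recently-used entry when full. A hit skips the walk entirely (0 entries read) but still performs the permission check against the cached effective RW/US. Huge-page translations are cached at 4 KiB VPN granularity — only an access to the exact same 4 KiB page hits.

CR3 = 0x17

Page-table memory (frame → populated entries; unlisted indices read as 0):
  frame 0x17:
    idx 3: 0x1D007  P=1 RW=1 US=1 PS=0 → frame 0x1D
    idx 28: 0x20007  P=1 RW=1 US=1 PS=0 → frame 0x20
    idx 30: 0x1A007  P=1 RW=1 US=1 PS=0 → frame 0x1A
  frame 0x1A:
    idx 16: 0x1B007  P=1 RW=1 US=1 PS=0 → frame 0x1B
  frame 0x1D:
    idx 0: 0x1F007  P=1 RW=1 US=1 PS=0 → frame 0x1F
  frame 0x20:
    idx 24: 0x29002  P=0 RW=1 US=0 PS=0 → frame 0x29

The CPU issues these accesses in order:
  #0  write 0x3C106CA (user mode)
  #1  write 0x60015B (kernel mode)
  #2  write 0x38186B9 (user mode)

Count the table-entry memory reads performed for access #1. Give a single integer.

Walk each access:
#0 VA=0x3C106CA (w,user):
  [0] read 0x17 idx=30: raw=0x1A007 flags P=1 W=1 U=1 S=0
  [1] read 0x1A idx=16: raw=0x1B007 flags P=1 W=1 U=1 S=0
  ⇒ phys 0x1B6CA  [2 reads]
#1 VA=0x60015B (w,kernel):
  [0] read 0x17 idx=3: raw=0x1D007 flags P=1 W=1 U=1 S=0
  [1] read 0x1D idx=0: raw=0x1F007 flags P=1 W=1 U=1 S=0
  ⇒ phys 0x1F15B  [2 reads]
#2 VA=0x38186B9 (w,user):
  [0] read 0x17 idx=28: raw=0x20007 flags P=1 W=1 U=1 S=0
  [1] read 0x20 idx=24: raw=0x29002 flags P=0 W=1 U=0 S=0
  ✗ PAGE_NOT_PRESENT  [2 reads]

Entries read for #1: 2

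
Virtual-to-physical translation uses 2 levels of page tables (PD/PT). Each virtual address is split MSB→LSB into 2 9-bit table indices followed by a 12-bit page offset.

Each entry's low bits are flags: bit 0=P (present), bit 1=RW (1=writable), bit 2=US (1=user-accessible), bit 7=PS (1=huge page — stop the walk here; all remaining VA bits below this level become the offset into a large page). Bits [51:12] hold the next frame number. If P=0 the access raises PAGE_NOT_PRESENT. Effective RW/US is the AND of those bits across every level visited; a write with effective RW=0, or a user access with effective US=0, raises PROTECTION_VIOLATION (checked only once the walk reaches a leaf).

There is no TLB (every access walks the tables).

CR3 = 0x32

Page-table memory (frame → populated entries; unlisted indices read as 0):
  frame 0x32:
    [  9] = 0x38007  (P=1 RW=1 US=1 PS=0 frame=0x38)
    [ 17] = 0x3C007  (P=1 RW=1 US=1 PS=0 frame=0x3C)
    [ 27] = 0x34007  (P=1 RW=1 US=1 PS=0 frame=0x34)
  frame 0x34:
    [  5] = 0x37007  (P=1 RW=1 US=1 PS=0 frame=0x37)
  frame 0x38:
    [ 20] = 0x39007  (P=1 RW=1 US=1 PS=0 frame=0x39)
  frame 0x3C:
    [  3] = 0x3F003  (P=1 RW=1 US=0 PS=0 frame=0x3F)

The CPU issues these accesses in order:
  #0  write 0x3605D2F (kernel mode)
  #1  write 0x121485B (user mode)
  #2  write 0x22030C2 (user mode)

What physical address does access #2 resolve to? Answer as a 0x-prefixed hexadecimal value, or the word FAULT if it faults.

Per-access translation:
#0 VA=0x3605D2F (w,kernel):
  L0: frame=0x32 idx=27 entry=0x34007 [P=1 RW=1 US=1 PS=0]
  L1: frame=0x34 idx=5 entry=0x37007 [P=1 RW=1 US=1 PS=0]
  → PA=0x37D2F  (2 entries read)
#1 VA=0x121485B (w,user):
  L0: frame=0x32 idx=9 entry=0x38007 [P=1 RW=1 US=1 PS=0]
  L1: frame=0x38 idx=20 entry=0x39007 [P=1 RW=1 US=1 PS=0]
  → PA=0x3985B  (2 entries read)
#2 VA=0x22030C2 (w,user):
  L0: frame=0x32 idx=17 entry=0x3C007 [P=1 RW=1 US=1 PS=0]
  L1: frame=0x3C idx=3 entry=0x3F003 [P=1 RW=1 US=0 PS=0]
  ⇒ fault: PROTECTION_VIOLATION  — 2 lookups

Access #2 PA: FAULT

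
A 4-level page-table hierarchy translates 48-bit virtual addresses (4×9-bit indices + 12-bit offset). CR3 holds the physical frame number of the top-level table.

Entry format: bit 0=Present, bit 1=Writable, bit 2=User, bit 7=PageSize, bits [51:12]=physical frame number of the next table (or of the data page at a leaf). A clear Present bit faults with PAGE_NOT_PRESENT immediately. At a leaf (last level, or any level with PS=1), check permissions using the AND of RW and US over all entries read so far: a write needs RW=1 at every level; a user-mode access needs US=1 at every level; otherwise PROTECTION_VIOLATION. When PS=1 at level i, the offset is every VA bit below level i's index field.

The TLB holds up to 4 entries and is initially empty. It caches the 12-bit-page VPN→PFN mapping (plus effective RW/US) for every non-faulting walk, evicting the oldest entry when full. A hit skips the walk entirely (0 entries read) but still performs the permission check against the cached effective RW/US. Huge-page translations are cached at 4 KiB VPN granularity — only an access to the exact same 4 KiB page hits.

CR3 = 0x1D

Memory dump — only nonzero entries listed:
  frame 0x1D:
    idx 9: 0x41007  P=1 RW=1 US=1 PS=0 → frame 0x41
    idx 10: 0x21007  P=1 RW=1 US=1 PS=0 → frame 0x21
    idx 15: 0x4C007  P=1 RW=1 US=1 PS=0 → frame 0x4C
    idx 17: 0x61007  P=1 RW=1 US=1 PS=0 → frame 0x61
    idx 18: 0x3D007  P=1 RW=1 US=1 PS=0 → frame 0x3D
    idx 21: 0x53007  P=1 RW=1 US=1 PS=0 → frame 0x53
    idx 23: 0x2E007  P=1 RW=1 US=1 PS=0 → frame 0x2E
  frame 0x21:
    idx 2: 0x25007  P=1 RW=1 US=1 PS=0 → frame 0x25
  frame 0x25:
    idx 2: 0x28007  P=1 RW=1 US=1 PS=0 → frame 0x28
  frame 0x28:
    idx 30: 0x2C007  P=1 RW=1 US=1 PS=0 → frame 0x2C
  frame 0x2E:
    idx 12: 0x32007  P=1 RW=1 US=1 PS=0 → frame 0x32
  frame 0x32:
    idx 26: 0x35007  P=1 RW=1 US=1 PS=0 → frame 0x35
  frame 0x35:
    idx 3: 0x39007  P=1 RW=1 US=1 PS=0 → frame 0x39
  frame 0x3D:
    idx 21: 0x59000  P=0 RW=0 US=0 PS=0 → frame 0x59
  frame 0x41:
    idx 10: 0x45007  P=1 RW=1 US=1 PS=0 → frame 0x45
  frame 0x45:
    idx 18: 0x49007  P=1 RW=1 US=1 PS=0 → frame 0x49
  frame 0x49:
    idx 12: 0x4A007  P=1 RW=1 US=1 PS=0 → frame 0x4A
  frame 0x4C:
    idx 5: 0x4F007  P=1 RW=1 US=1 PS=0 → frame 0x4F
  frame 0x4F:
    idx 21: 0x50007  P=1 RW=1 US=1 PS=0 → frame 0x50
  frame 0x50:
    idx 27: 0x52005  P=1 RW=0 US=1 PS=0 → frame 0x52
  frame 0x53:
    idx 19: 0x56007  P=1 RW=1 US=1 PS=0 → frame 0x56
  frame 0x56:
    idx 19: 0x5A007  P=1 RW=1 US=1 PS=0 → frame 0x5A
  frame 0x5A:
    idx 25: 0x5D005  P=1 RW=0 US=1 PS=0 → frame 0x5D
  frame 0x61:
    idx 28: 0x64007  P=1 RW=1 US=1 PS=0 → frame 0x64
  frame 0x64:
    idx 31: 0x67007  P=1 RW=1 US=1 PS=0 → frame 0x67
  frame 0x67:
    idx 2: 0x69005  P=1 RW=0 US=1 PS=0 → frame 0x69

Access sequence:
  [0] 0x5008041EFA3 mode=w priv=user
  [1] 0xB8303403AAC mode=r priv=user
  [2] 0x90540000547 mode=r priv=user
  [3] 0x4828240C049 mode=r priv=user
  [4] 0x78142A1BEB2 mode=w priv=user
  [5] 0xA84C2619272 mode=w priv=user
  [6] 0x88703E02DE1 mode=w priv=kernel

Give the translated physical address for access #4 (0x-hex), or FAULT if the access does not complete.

Walk each access:
#0 VA=0x5008041EFA3 (w,user):
  L0: frame=0x1D idx=10 entry=0x21007 [P=1 RW=1 US=1 PS=0]
  L1: frame=0x21 idx=2 entry=0x25007 [P=1 RW=1 US=1 PS=0]
  L2: frame=0x25 idx=2 entry=0x28007 [P=1 RW=1 US=1 PS=0]
  L3: frame=0x28 idx=30 entry=0x2C007 [P=1 RW=1 US=1 PS=0]
  ✓ 0x2CFA3  — 4 lookups
#1 VA=0xB8303403AAC (r,user):
  L0: frame=0x1D idx=23 entry=0x2E007 [P=1 RW=1 US=1 PS=0]
  L1: frame=0x2E idx=12 entry=0x32007 [P=1 RW=1 US=1 PS=0]
  L2: frame=0x32 idx=26 entry=0x35007 [P=1 RW=1 US=1 PS=0]
  L3: frame=0x35 idx=3 entry=0x39007 [P=1 RW=1 US=1 PS=0]
  ✓ 0x39AAC  — 4 lookups
#2 VA=0x90540000547 (r,user):
  L0: frame=0x1D idx=18 entry=0x3D007 [P=1 RW=1 US=1 PS=0]
  L1: frame=0x3D idx=21 entry=0x59000 [P=0 RW=0 US=0 PS=0]
  ✗ PAGE_NOT_PRESENT  [2 reads]
#3 VA=0x4828240C049 (r,user):
  L0: frame=0x1D idx=9 entry=0x41007 [P=1 RW=1 US=1 PS=0]
  L1: frame=0x41 idx=10 entry=0x45007 [P=1 RW=1 US=1 PS=0]
  L2: frame=0x45 idx=18 entry=0x49007 [P=1 RW=1 US=1 PS=0]
  L3: frame=0x49 idx=12 entry=0x4A007 [P=1 RW=1 US=1 PS=0]
  ✓ 0x4A049  — 4 lookups
#4 VA=0x78142A1BEB2 (w,user):
  L0: frame=0x1D idx=15 entry=0x4C007 [P=1 RW=1 US=1 PS=0]
  L1: frame=0x4C idx=5 entry=0x4F007 [P=1 RW=1 US=1 PS=0]
  L2: frame=0x4F idx=21 entry=0x50007 [P=1 RW=1 US=1 PS=0]
  L3: frame=0x50 idx=27 entry=0x52005 [P=1 RW=0 US=1 PS=0]
  ✗ PROTECTION_VIOLATION  [4 reads]
#5 VA=0xA84C2619272 (w,user):
  L0: frame=0x1D idx=21 entry=0x53007 [P=1 RW=1 US=1 PS=0]
  L1: frame=0x53 idx=19 entry=0x56007 [P=1 RW=1 US=1 PS=0]
  L2: frame=0x56 idx=19 entry=0x5A007 [P=1 RW=1 US=1 PS=0]
  L3: frame=0x5A idx=25 entry=0x5D005 [P=1 RW=0 US=1 PS=0]
  ✗ PROTECTION_VIOLATION  [4 reads]
#6 VA=0x88703E02DE1 (w,kernel):
  L0: frame=0x1D idx=17 entry=0x61007 [P=1 RW=1 US=1 PS=0]
  L1: frame=0x61 idx=28 entry=0x64007 [P=1 RW=1 US=1 PS=0]
  L2: frame=0x64 idx=31 entry=0x67007 [P=1 RW=1 US=1 PS=0]
  L3: frame=0x67 idx=2 entry=0x69005 [P=1 RW=0 US=1 PS=0]
  ✗ PROTECTION_VIOLATION  [4 reads]

Access #4 PA: FAULT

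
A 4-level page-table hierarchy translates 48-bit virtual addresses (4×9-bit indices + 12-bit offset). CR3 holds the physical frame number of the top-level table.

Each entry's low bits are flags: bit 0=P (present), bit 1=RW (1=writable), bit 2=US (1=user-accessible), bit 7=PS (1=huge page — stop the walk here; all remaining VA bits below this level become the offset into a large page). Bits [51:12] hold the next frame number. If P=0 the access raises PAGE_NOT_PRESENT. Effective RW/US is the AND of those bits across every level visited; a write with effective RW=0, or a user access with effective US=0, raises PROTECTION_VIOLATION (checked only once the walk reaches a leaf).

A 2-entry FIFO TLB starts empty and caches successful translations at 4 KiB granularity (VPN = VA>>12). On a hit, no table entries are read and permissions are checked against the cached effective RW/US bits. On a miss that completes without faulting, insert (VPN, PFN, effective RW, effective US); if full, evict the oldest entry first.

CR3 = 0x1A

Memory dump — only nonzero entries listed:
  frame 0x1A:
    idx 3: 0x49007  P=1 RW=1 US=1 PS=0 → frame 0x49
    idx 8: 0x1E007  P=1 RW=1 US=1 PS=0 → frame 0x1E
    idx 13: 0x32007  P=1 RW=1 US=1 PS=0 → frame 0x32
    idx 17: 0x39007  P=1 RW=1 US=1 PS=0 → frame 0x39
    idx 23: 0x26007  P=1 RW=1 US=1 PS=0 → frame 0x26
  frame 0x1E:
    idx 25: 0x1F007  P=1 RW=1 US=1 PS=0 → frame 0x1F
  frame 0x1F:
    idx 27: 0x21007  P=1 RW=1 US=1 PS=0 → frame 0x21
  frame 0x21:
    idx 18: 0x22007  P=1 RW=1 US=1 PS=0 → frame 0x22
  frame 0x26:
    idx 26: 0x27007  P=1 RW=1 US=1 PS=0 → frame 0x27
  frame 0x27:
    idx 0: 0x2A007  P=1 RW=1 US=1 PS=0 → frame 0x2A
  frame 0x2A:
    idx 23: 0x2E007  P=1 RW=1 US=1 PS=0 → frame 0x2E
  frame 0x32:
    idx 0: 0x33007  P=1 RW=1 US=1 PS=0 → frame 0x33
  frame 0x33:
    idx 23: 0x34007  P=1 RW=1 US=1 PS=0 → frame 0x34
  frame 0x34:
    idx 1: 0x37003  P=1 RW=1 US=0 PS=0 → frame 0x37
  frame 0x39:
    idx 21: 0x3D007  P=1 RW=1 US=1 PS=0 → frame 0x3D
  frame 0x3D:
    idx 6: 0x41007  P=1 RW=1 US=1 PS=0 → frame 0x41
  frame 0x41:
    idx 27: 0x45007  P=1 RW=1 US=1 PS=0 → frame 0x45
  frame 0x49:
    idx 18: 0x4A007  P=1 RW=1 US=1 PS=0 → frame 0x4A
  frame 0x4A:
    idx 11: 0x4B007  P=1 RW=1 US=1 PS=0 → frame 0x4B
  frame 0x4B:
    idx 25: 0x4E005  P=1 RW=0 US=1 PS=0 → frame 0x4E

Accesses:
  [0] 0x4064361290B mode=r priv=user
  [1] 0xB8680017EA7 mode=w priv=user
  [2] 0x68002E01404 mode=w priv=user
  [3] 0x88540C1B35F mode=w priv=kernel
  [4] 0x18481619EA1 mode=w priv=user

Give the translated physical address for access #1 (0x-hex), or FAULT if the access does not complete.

Per-access translation:
#0 VA=0x4064361290B (r,user):
  L0 @0x1A[8] → 0x1E007  P=1,RW=1,US=1,PS=0
  L1 @0x1E[25] → 0x1F007  P=1,RW=1,US=1,PS=0
  L2 @0x1F[27] → 0x21007  P=1,RW=1,US=1,PS=0
  L3 @0x21[18] → 0x22007  P=1,RW=1,US=1,PS=0
  → PA=0x2290B  (4 entries read)
#1 VA=0xB8680017EA7 (w,user):
  L0 @0x1A[23] → 0x26007  P=1,RW=1,US=1,PS=0
  L1 @0x26[26] → 0x27007  P=1,RW=1,US=1,PS=0
  L2 @0x27[0] → 0x2A007  P=1,RW=1,US=1,PS=0
  L3 @0x2A[23] → 0x2E007  P=1,RW=1,US=1,PS=0
  → PA=0x2EEA7  (4 entries read)
#2 VA=0x68002E01404 (w,user):
  L0 @0x1A[13] → 0x32007  P=1,RW=1,US=1,PS=0
  L1 @0x32[0] → 0x33007  P=1,RW=1,US=1,PS=0
  L2 @0x33[23] → 0x34007  P=1,RW=1,US=1,PS=0
  L3 @0x34[1] → 0x37003  P=1,RW=1,US=0,PS=0
  ✗ PROTECTION_VIOLATION  [4 reads]
#3 VA=0x88540C1B35F (w,kernel):
  L0 @0x1A[17] → 0x39007  P=1,RW=1,US=1,PS=0
  L1 @0x39[21] → 0x3D007  P=1,RW=1,US=1,PS=0
  L2 @0x3D[6] → 0x41007  P=1,RW=1,US=1,PS=0
  L3 @0x41[27] → 0x45007  P=1,RW=1,US=1,PS=0
  → PA=0x4535F  (4 entries read)
#4 VA=0x18481619EA1 (w,user):
  L0 @0x1A[3] → 0x49007  P=1,RW=1,US=1,PS=0
  L1 @0x49[18] → 0x4A007  P=1,RW=1,US=1,PS=0
  L2 @0x4A[11] → 0x4B007  P=1,RW=1,US=1,PS=0
  L3 @0x4B[25] → 0x4E005  P=1,RW=0,US=1,PS=0
  ✗ PROTECTION_VIOLATION  [4 reads]

Access #1 PA: 0x2EEA7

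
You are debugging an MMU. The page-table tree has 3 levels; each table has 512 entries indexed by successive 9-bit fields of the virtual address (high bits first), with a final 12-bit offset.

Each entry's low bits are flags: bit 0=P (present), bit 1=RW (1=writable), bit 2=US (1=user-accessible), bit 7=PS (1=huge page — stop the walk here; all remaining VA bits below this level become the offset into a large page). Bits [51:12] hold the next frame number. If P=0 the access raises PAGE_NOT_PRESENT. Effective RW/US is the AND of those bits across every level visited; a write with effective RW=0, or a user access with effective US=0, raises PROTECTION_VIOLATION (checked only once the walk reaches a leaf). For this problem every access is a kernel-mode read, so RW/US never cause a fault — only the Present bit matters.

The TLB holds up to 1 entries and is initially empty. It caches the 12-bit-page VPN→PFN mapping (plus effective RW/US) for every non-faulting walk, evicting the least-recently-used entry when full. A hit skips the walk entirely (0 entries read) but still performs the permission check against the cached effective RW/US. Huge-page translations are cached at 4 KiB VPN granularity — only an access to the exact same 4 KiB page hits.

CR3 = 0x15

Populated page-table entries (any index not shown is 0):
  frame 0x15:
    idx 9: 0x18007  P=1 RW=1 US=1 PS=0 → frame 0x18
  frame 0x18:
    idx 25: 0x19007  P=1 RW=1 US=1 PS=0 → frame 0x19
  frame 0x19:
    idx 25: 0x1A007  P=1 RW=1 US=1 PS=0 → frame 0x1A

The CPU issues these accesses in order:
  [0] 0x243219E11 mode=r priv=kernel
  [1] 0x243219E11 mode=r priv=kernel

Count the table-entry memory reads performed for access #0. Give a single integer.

Per-access translation:
#0 VA=0x243219E11 (r,kernel):
  lvl0: tbl 0x15, slot 9 ⇒ 0x18007 (P1/RW1/US1/PS0)
  lvl1: tbl 0x18, slot 25 ⇒ 0x19007 (P1/RW1/US1/PS0)
  lvl2: tbl 0x19, slot 25 ⇒ 0x1A007 (P1/RW1/US1/PS0)
  ✓ 0x1AE11  — 3 lookups
#1 VA=0x243219E11 (r,kernel):
  TLB hit vpn=0x243219 → PA=0x1AE11

Entries read for #0: 3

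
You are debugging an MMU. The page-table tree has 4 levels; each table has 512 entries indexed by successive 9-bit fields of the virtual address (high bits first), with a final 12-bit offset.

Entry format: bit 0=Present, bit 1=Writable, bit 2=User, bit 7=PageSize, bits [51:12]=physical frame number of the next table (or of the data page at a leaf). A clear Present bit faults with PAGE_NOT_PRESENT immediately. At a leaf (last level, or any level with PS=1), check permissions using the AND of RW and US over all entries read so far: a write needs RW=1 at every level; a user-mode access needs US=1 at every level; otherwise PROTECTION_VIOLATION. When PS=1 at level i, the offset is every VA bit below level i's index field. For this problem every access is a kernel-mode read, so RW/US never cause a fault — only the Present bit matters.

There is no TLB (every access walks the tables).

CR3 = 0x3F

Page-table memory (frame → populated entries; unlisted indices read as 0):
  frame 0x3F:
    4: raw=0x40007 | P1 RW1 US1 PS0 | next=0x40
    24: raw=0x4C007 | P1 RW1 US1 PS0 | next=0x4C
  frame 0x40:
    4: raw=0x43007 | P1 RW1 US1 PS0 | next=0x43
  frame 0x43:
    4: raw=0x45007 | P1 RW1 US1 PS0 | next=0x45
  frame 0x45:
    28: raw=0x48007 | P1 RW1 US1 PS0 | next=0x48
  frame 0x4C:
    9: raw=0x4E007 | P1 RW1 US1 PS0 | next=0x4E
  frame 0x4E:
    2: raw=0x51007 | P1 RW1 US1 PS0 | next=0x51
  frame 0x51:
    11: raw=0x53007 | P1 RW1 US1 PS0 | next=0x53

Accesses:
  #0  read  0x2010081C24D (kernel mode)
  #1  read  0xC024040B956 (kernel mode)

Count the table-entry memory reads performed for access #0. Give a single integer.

Walk each access:
#0 VA=0x2010081C24D (r,kernel):
  L0 @0x3F[4] → 0x40007  P=1,RW=1,US=1,PS=0
  L1 @0x40[4] → 0x43007  P=1,RW=1,US=1,PS=0
  L2 @0x43[4] → 0x45007  P=1,RW=1,US=1,PS=0
  L3 @0x45[28] → 0x48007  P=1,RW=1,US=1,PS=0
  ⇒ phys 0x4824D  [4 reads]
#1 VA=0xC024040B956 (r,kernel):
  L0 @0x3F[24] → 0x4C007  P=1,RW=1,US=1,PS=0
  L1 @0x4C[9] → 0x4E007  P=1,RW=1,US=1,PS=0
  L2 @0x4E[2] → 0x51007  P=1,RW=1,US=1,PS=0
  L3 @0x51[11] → 0x53007  P=1,RW=1,US=1,PS=0
  ⇒ phys 0x53956  [4 reads]

Entries read for #0: 4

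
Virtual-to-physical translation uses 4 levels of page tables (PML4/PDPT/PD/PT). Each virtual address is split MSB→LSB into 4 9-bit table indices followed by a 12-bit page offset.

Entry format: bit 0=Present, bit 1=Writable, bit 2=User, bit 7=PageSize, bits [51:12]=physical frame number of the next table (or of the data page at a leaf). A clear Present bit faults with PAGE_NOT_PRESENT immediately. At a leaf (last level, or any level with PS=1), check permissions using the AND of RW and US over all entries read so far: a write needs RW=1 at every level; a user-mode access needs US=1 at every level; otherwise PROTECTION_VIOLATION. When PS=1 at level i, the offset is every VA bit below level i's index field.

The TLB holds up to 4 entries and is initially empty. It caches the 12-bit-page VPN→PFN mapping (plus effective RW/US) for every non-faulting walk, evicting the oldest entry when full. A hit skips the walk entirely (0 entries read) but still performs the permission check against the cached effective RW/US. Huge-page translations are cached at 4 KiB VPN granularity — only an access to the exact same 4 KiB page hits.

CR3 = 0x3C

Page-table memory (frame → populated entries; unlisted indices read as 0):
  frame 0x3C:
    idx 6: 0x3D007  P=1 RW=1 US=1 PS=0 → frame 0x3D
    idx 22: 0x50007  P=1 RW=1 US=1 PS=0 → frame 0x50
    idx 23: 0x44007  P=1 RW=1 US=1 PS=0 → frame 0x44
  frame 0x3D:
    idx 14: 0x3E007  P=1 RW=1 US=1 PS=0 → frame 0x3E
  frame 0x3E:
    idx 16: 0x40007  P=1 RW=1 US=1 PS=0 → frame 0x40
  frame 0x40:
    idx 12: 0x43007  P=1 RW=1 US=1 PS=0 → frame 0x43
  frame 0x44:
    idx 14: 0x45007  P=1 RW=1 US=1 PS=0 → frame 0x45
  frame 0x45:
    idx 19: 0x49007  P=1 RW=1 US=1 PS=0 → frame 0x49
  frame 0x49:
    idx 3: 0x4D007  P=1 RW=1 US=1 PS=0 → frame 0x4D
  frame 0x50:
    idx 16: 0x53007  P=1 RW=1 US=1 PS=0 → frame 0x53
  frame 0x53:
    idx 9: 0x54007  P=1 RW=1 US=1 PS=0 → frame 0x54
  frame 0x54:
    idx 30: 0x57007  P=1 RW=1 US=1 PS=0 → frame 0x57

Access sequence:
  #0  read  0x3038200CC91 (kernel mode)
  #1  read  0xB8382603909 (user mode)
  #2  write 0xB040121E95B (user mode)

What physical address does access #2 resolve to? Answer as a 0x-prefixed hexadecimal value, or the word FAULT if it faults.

Walk each access:
#0 VA=0x3038200CC91 (r,kernel):
  L0 @0x3C[6] → 0x3D007  P=1,RW=1,US=1,PS=0
  L1 @0x3D[14] → 0x3E007  P=1,RW=1,US=1,PS=0
  L2 @0x3E[16] → 0x40007  P=1,RW=1,US=1,PS=0
  L3 @0x40[12] → 0x43007  P=1,RW=1,US=1,PS=0
  ⇒ phys 0x43C91  [4 reads]
#1 VA=0xB8382603909 (r,user):
  L0 @0x3C[23] → 0x44007  P=1,RW=1,US=1,PS=0
  L1 @0x44[14] → 0x45007  P=1,RW=1,US=1,PS=0
  L2 @0x45[19] → 0x49007  P=1,RW=1,US=1,PS=0
  L3 @0x49[3] → 0x4D007  P=1,RW=1,US=1,PS=0
  ⇒ phys 0x4D909  [4 reads]
#2 VA=0xB040121E95B (w,user):
  L0 @0x3C[22] → 0x50007  P=1,RW=1,US=1,PS=0
  L1 @0x50[16] → 0x53007  P=1,RW=1,US=1,PS=0
  L2 @0x53[9] → 0x54007  P=1,RW=1,US=1,PS=0
  L3 @0x54[30] → 0x57007  P=1,RW=1,US=1,PS=0
  ⇒ phys 0x5795B  [4 reads]

Access #2 PA: 0x5795B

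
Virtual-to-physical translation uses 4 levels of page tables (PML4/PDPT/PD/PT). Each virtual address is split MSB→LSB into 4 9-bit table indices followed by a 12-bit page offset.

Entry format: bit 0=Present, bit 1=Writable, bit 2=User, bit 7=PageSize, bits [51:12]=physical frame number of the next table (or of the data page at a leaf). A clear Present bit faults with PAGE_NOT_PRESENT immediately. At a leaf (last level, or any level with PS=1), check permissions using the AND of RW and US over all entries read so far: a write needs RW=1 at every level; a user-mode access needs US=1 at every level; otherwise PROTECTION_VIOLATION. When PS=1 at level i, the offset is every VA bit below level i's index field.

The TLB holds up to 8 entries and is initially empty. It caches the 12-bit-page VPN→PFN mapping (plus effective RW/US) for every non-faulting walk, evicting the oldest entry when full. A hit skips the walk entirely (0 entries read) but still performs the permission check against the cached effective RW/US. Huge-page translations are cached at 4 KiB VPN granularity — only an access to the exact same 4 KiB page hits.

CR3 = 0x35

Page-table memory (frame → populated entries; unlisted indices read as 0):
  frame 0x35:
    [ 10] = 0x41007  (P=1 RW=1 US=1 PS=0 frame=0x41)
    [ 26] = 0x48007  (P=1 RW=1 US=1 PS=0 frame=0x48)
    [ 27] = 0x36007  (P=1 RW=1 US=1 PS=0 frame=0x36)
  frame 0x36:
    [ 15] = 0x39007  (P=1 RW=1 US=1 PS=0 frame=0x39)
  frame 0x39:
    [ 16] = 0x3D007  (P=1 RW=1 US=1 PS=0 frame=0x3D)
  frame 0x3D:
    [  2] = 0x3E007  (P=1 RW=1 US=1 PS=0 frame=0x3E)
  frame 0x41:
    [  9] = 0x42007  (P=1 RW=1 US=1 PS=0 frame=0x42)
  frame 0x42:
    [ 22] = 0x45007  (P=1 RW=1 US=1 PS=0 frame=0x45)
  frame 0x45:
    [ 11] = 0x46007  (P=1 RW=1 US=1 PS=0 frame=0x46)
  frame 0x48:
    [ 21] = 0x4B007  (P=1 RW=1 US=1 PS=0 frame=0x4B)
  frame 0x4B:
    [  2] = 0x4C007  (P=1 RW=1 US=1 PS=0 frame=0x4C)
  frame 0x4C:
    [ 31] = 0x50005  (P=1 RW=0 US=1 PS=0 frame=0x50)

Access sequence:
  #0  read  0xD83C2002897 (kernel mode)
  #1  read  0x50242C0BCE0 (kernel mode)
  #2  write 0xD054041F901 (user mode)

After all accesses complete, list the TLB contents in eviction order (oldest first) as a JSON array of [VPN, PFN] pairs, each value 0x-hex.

Walk each access:
#0 VA=0xD83C2002897 (r,kernel):
  L0 @0x35[27] → 0x36007  P=1,RW=1,US=1,PS=0
  L1 @0x36[15] → 0x39007  P=1,RW=1,US=1,PS=0
  L2 @0x39[16] → 0x3D007  P=1,RW=1,US=1,PS=0
  L3 @0x3D[2] → 0x3E007  P=1,RW=1,US=1,PS=0
  ⇒ phys 0x3E897  [4 reads]
#1 VA=0x50242C0BCE0 (r,kernel):
  L0 @0x35[10] → 0x41007  P=1,RW=1,US=1,PS=0
  L1 @0x41[9] → 0x42007  P=1,RW=1,US=1,PS=0
  L2 @0x42[22] → 0x45007  P=1,RW=1,US=1,PS=0
  L3 @0x45[11] → 0x46007  P=1,RW=1,US=1,PS=0
  ⇒ phys 0x46CE0  [4 reads]
#2 VA=0xD054041F901 (w,user):
  L0 @0x35[26] → 0x48007  P=1,RW=1,US=1,PS=0
  L1 @0x48[21] → 0x4B007  P=1,RW=1,US=1,PS=0
  L2 @0x4B[2] → 0x4C007  P=1,RW=1,US=1,PS=0
  L3 @0x4C[31] → 0x50005  P=1,RW=0,US=1,PS=0
  → PROTECTION_VIOLATION  (4 entries read)

TLB: [["0xD83C2002", "0x3E"], ["0x50242C0B", "0x46"]]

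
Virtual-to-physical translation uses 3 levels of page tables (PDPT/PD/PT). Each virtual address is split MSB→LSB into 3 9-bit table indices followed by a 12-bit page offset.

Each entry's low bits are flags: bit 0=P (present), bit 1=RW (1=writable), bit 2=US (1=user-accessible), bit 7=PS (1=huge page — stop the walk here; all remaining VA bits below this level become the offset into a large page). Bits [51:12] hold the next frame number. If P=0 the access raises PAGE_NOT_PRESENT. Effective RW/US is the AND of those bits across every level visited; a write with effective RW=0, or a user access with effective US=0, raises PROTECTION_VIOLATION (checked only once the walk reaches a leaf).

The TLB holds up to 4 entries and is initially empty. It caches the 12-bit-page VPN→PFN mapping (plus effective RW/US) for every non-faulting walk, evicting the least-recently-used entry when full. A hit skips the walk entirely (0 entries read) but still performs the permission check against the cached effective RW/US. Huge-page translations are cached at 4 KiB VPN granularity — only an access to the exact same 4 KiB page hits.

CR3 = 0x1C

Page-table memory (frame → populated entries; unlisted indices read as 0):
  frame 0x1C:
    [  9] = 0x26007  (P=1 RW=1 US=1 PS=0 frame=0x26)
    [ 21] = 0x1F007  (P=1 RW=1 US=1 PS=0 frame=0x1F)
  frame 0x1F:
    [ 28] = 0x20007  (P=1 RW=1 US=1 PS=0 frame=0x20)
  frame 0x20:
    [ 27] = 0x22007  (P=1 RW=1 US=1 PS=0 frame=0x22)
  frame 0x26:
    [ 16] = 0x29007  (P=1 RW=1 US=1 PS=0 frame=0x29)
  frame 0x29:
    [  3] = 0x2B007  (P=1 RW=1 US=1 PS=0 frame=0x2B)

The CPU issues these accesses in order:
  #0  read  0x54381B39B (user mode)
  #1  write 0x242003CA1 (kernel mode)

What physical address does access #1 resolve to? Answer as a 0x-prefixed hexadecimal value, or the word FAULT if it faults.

Trace:
#0 VA=0x54381B39B (r,user):
  lvl0: tbl 0x1C, slot 21 ⇒ 0x1F007 (P1/RW1/US1/PS0)
  lvl1: tbl 0x1F, slot 28 ⇒ 0x20007 (P1/RW1/US1/PS0)
  lvl2: tbl 0x20, slot 27 ⇒ 0x22007 (P1/RW1/US1/PS0)
  → PA=0x2239B  (3 entries read)
#1 VA=0x242003CA1 (w,kernel):
  lvl0: tbl 0x1C, slot 9 ⇒ 0x26007 (P1/RW1/US1/PS0)
  lvl1: tbl 0x26, slot 16 ⇒ 0x29007 (P1/RW1/US1/PS0)
  lvl2: tbl 0x29, slot 3 ⇒ 0x2B007 (P1/RW1/US1/PS0)
  → PA=0x2BCA1  (3 entries read)

Access #1 PA: 0x2BCA1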